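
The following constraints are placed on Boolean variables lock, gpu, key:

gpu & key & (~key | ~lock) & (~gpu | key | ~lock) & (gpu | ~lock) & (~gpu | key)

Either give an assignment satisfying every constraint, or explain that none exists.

lock: False; gpu: True; key: True

Unit clause (gpu) forces gpu = True.
Unit clause (key) forces key = True.
In (~key | ~lock) only ~lock is left, so lock = False.
All clauses satisfied.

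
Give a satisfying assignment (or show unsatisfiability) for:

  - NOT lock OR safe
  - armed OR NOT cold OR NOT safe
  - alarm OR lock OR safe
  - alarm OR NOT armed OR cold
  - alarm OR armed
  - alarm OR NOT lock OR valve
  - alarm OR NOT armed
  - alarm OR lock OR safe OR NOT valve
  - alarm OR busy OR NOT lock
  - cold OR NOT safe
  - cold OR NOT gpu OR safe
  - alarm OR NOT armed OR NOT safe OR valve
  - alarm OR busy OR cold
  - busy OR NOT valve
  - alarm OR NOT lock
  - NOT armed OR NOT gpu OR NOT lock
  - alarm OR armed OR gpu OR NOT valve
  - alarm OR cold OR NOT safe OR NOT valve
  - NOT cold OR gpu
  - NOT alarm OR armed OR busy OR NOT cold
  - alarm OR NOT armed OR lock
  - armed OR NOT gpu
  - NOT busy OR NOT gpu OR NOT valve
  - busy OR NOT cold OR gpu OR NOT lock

lock: False; safe: False; busy: False; valve: False; alarm: True; cold: False; gpu: False; armed: True

Set lock = False.
Set safe = False.
  then (alarm OR lock OR safe) forces alarm = True.
Set busy = False.
  then (busy OR NOT valve) forces valve = False.
Set cold = False.
  then (cold OR NOT gpu OR safe) forces gpu = False.
Set armed = True.
All clauses satisfied.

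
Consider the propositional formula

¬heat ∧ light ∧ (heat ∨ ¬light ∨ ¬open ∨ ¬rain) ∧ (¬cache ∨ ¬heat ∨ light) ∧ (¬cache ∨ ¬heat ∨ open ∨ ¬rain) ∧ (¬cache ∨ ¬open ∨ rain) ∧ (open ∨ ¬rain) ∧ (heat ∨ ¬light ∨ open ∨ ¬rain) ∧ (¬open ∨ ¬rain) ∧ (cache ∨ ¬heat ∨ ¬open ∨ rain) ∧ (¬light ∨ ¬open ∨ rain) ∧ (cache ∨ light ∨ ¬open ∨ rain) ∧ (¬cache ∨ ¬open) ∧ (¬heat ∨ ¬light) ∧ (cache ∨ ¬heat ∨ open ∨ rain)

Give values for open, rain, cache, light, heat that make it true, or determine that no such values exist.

open = False, rain = False, cache = True, light = True, heat = False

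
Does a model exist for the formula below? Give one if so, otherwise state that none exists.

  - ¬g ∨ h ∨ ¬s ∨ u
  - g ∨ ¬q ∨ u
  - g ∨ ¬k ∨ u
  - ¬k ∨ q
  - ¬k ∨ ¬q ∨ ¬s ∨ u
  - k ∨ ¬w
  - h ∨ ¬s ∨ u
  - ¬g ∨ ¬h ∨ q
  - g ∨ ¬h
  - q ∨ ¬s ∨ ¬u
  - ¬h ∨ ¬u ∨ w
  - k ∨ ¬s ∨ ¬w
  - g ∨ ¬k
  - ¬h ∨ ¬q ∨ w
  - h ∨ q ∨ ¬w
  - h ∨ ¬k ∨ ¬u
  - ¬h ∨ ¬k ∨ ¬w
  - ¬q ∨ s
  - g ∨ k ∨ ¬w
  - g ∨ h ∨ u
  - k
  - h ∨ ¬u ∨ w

Case k = True:
  (¬k ∨ q) forces q = True.
  (g ∨ ¬k) forces g = True.
  (¬q ∨ s) forces s = True.
  (¬k ∨ ¬q ∨ ¬s ∨ u) forces u = True.
  (h ∨ ¬k ∨ ¬u) forces h = True.
  (¬h ∨ ¬u ∨ w) forces w = True.
  Clause (¬h ∨ ¬k ∨ ¬w) is falsified — contradiction.
Case k = False:
  Clause (k) is falsified — contradiction.
Both cases fail, so the formula is unsatisfiable.

Unsatisfiable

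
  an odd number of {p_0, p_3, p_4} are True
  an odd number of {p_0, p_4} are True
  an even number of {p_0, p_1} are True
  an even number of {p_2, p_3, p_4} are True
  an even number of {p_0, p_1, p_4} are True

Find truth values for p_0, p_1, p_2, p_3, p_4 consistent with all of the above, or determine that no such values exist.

p_0 = True, p_1 = True, p_2 = False, p_3 = False, p_4 = False

{p_0, p_3, p_4}: 1 true → odd ✓
{p_0, p_4}: 1 true → odd ✓
{p_0, p_1}: 2 true → even ✓
{p_2, p_3, p_4}: 0 true → even ✓
{p_0, p_1, p_4}: 2 true → even ✓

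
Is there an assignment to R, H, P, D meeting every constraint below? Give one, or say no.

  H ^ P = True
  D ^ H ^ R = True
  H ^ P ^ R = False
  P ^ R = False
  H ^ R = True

R = True; H = False; P = True; D = False

H ^ P = F ^ T = True ✓
D ^ H ^ R = F ^ F ^ T = True ✓
H ^ P ^ R = F ^ T ^ T = False ✓
P ^ R = T ^ T = False ✓
H ^ R = F ^ T = True ✓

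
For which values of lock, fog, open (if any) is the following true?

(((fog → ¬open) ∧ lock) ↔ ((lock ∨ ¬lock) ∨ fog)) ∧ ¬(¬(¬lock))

The formula is unsatisfiable.

Case lock = True: the conjunct ¬(¬(¬lock)) becomes ¬(¬False) = False.
Case lock = False: the conjunct ((fog → ¬open) ∧ lock) ↔ ((lock ∨ ¬lock) ∨ fog) becomes ((fog → ¬open) ∧ False) ↔ (True ∨ fog) = False.
Both cases fail — unsatisfiable.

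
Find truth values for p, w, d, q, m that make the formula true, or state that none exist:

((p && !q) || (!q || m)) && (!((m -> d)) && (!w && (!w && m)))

p: True; w: False; d: False; q: False; m: True

  (p && !q) || (!q || m) = True
    p && !q = True
      !q = True
    !q || m = True
      !q = True
  !((m -> d)) && (!w && (!w && m)) = True
    !((m -> d)) = True
      m -> d = False
    !w && (!w && m) = True
      !w = True
      !w && m = True
        !w = True
Both conjuncts True, so the formula holds.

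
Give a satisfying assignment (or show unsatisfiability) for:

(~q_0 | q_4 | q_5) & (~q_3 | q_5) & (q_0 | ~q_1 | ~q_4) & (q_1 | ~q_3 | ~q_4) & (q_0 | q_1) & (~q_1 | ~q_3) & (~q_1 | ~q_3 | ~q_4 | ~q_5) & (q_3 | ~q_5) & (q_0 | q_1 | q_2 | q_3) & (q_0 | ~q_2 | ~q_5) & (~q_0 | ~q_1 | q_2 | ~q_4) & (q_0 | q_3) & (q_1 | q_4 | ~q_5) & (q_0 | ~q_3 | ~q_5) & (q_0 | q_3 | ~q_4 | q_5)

q_0 = True, q_1 = False, q_2 = False, q_3 = False, q_4 = True, q_5 = False

Set q_0 = True.
Set q_1 = False.
Set q_2 = False.
Set q_3 = False.
  then (q_3 | ~q_5) forces q_5 = False.
  then (~q_0 | q_4 | q_5) forces q_4 = True.
All clauses satisfied.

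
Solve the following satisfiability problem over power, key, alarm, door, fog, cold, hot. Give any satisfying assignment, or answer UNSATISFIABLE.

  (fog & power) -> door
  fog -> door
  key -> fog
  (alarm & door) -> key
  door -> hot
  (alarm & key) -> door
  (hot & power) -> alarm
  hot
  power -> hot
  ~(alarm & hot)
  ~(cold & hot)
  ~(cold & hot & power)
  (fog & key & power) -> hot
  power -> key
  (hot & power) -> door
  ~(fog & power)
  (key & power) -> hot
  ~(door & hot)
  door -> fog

Unit clause (hot) forces hot = True.
In (~alarm | ~hot) only ~alarm is left, so alarm = False.
In (~cold | ~hot) only ~cold is left, so cold = False.
In (~door | ~hot) only ~door is left, so door = False.
In (alarm | ~hot | ~power) only ~power is left, so power = False.
In (door | ~fog) only ~fog is left, so fog = False.
In (fog | ~key) only ~key is left, so key = False.
All clauses satisfied.

power = False; key = False; alarm = False; door = False; fog = False; cold = False; hot = True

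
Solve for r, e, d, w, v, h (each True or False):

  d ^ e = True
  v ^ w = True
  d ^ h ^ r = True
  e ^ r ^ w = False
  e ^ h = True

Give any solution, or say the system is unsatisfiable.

r = True, e = True, d = False, w = False, v = True, h = False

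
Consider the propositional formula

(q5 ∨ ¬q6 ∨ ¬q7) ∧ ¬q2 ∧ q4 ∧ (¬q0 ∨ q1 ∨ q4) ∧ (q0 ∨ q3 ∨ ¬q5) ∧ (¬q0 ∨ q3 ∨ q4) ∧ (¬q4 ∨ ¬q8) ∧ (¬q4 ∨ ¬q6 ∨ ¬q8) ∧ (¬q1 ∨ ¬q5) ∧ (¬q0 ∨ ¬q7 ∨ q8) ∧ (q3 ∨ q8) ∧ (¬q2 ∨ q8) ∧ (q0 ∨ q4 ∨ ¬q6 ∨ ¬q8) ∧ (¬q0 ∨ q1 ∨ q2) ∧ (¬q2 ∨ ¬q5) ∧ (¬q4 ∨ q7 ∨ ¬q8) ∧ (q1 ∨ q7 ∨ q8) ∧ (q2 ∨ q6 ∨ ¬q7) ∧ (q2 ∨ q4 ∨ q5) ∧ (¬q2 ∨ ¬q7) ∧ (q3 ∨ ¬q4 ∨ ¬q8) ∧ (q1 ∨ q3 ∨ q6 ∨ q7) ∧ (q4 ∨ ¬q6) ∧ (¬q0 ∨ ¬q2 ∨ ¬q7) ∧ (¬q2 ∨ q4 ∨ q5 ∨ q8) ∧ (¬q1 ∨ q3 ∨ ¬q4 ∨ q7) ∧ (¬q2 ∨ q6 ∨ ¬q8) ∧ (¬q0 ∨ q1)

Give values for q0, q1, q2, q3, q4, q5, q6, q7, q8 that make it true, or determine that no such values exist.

q0 = False; q1 = True; q2 = False; q3 = True; q4 = True; q5 = False; q6 = True; q7 = False; q8 = False

Unit clause (¬q2) forces q2 = False.
Unit clause (q4) forces q4 = True.
In (¬q4 ∨ ¬q8) only ¬q8 is left, so q8 = False.
In (q3 ∨ q8) only q3 is left, so q3 = True.
Set q0 = False.
Set q1 = True.
  then (¬q1 ∨ ¬q5) forces q5 = False.
Set q6 = True.
  then (q5 ∨ ¬q6 ∨ ¬q7) forces q7 = False.
All clauses satisfied.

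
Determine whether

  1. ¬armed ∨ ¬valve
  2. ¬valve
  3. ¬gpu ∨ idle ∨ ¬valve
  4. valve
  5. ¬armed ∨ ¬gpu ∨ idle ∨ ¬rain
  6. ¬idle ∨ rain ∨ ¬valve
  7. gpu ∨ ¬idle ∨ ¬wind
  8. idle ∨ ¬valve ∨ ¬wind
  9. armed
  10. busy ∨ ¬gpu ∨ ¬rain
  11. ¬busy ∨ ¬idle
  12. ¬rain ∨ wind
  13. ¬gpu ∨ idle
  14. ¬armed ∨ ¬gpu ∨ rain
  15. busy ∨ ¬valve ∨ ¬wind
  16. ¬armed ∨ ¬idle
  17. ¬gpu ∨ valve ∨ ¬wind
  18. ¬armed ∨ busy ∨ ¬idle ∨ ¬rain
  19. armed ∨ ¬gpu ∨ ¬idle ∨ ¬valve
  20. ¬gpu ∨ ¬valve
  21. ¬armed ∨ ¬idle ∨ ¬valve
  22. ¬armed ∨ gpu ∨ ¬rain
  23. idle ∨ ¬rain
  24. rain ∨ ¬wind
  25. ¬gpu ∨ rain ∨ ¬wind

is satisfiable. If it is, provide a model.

Unsatisfiable — no assignment works.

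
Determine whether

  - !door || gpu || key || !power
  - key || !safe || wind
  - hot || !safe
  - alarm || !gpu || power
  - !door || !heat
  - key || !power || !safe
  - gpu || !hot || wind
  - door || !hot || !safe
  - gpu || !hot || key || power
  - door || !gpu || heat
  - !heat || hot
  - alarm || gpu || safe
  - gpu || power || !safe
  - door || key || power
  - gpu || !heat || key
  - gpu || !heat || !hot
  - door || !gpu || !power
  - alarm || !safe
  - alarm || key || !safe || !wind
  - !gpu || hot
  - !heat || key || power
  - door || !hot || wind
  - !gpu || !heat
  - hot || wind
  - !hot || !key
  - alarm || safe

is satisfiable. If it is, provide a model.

Set hot = True.
  then (!hot || !key) forces key = False.
Set power = False.
  then (gpu || !hot || key || power) forces gpu = True.
  then (door || key || power) forces door = True.
  then (!heat || key || power) forces heat = False.
  then (alarm || !gpu || power) forces alarm = True.
Set safe = False.
Set wind = False.
All clauses satisfied.

hot: True, power: False, gpu: True, safe: False, heat: False, key: False, alarm: True, door: True, wind: False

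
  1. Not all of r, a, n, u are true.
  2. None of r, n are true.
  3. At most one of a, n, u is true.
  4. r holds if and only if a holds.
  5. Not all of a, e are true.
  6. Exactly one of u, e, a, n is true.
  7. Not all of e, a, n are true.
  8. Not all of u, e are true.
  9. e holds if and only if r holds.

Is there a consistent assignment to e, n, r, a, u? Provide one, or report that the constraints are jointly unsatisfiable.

e = False, n = False, r = False, a = False, u = True

  (1) {r, a, n, u}: 1/4 true — not all ✓
  (2) {r, n}: 0 true — none ✓
  (3) {a, n, u}: 1 true — at most one ✓
  (4) r=F, a=F — same ✓
  (5) {a, e}: 0/2 true — not all ✓
  (6) {u, e, a, n}: 1 true — exactly one ✓
  (7) {e, a, n}: 0/3 true — not all ✓
  (8) {u, e}: 1/2 true — not all ✓
  (9) e=F, r=F — same ✓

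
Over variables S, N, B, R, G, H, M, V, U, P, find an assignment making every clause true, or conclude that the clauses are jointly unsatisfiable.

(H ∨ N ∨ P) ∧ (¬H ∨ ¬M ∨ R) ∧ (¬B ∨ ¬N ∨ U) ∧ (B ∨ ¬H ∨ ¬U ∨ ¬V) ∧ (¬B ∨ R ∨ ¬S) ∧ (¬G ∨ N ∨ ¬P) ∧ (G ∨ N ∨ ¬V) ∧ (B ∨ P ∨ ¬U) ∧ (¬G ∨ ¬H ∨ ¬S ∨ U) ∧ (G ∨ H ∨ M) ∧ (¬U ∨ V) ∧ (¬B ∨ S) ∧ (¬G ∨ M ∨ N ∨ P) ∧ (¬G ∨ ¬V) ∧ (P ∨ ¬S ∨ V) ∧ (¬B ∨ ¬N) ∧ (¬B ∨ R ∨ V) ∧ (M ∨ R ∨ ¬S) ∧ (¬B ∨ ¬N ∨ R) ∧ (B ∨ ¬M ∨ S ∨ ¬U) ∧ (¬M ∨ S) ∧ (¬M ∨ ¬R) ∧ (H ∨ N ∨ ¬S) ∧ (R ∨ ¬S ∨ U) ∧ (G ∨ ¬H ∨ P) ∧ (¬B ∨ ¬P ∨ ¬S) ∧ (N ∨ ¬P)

S=F, N=T, B=F, R=T, G=F, H=T, M=F, V=F, U=F, P=T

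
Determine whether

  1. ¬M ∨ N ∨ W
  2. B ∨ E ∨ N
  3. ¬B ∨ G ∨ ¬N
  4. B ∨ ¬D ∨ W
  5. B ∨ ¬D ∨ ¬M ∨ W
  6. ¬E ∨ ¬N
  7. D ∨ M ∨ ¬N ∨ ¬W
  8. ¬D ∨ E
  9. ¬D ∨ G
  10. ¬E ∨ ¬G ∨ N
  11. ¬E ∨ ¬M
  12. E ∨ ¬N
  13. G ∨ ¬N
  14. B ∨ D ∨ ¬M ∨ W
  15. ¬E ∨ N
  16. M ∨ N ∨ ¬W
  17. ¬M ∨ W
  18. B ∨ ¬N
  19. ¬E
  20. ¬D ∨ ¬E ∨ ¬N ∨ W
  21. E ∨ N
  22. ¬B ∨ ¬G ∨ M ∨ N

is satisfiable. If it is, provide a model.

Case E = True:
  Clause (¬E) is falsified — contradiction.
Case E = False:
  (¬D ∨ E) forces D = False.
  (E ∨ ¬N) forces N = False.
  Clause (E ∨ N) is falsified — contradiction.
Both cases fail, so the formula is unsatisfiable.

Unsatisfiable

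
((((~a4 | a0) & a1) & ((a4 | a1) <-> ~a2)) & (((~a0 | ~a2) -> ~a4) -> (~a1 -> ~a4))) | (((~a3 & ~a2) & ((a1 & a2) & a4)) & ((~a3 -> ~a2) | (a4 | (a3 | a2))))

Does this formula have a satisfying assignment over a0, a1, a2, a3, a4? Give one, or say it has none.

a0=T, a1=T, a2=F, a3=F, a4=F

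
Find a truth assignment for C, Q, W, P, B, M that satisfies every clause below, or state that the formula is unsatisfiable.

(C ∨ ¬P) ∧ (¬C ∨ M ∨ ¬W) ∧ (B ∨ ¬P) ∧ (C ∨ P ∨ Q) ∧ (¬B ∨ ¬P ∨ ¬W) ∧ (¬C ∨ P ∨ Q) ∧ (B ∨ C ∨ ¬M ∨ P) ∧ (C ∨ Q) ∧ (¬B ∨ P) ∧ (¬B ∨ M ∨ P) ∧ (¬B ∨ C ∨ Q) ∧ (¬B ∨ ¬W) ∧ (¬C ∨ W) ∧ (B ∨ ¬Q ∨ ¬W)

C=F, Q=T, W=F, P=F, B=F, M=F

Set C = False.
  then (C ∨ ¬P) forces P = False.
  then (C ∨ P ∨ Q) forces Q = True.
  then (¬B ∨ P) forces B = False.
  then (B ∨ ¬Q ∨ ¬W) forces W = False.
  then (B ∨ C ∨ ¬M ∨ P) forces M = False.
All clauses satisfied.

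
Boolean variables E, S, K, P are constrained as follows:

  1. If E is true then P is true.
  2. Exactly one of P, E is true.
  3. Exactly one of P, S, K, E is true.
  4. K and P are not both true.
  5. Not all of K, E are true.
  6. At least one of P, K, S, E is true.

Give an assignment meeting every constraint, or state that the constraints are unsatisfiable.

E=F; S=F; K=F; P=T

  (1) E=F ⇒ P: vacuous ✓
  (2) {P, E}: 1 true — exactly one ✓
  (3) {P, S, K, E}: 1 true — exactly one ✓
  (4) K=F, P=T — not both ✓
  (5) {K, E}: 0/2 true — not all ✓
  (6) {P, K, S, E}: 1 true — at least one ✓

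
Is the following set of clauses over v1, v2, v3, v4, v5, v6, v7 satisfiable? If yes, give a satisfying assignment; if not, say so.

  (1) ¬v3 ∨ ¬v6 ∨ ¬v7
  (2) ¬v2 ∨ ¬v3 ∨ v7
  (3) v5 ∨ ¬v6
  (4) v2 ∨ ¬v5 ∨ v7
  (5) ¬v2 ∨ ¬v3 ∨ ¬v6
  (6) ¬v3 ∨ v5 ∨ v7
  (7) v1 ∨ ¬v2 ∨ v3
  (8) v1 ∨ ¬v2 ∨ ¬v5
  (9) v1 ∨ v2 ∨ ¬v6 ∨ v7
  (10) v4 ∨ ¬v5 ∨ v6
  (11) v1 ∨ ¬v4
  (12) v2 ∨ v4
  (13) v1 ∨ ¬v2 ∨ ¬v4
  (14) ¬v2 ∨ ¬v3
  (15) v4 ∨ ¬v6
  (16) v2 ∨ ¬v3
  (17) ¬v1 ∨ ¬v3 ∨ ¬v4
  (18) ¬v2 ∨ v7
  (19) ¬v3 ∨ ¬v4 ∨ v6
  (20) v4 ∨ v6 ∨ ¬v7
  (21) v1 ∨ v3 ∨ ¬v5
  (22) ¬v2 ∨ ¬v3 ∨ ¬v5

v1: True, v2: False, v3: False, v4: True, v5: False, v6: False, v7: True

Try v1 = False:
  (v1 ∨ ¬v4) forces v4 = False.
  (v2 ∨ v4) forces v2 = True.
  (v1 ∨ ¬v2 ∨ v3) forces v3 = True.
  clause (¬v2 ∨ ¬v3) is falsified — backtrack.
So v1 = True.
Set v2 = False.
  then (v2 ∨ v4) forces v4 = True.
  then (v2 ∨ ¬v3) forces v3 = False.
Set v5 = False.
  then (v5 ∨ ¬v6) forces v6 = False.
Set v7 = True.
All clauses satisfied.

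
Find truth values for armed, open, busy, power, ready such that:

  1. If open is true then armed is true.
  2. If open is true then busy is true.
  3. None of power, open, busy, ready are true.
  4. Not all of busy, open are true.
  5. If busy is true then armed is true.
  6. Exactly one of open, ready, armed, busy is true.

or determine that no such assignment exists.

armed=T, open=F, busy=F, power=F, ready=F

  (1) open=F ⇒ armed: vacuous ✓
  (2) open=F ⇒ busy: vacuous ✓
  (3) {power, open, busy, ready}: 0 true — none ✓
  (4) {busy, open}: 0/2 true — not all ✓
  (5) busy=F ⇒ armed: vacuous ✓
  (6) {open, ready, armed, busy}: 1 true — exactly one ✓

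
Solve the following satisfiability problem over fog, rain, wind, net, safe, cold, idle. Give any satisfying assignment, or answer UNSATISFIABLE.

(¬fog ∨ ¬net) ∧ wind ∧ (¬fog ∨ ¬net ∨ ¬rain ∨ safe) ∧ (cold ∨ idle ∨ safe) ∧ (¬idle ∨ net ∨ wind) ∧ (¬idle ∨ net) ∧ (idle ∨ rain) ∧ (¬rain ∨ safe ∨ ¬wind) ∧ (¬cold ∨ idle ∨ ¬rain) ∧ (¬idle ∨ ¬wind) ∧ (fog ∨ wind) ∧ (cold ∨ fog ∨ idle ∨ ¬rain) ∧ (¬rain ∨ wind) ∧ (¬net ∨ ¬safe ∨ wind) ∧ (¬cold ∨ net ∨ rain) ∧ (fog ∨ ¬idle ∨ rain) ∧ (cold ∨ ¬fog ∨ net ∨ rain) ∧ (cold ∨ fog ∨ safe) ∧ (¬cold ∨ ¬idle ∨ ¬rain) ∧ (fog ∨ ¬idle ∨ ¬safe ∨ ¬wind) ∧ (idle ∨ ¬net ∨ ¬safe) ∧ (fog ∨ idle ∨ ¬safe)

fog: True, rain: True, wind: True, net: False, safe: True, cold: False, idle: False

Unit clause (wind) forces wind = True.
In (¬idle ∨ ¬wind) only ¬idle is left, so idle = False.
In (idle ∨ rain) only rain is left, so rain = True.
In (¬rain ∨ safe ∨ ¬wind) only safe is left, so safe = True.
In (¬cold ∨ idle ∨ ¬rain) only ¬cold is left, so cold = False.
In (cold ∨ fog ∨ idle ∨ ¬rain) only fog is left, so fog = True.
In (idle ∨ ¬net ∨ ¬safe) only ¬net is left, so net = False.
All clauses satisfied.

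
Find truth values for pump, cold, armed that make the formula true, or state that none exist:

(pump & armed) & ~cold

pump = True, cold = False, armed = True

  pump & armed = True
  ~cold = True
Both conjuncts True, so the formula holds.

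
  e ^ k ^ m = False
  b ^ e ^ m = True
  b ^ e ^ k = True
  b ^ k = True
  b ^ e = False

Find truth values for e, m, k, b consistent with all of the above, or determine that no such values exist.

e = False, m = True, k = True, b = False

e ^ k ^ m = F ^ T ^ T = False ✓
b ^ e ^ m = F ^ F ^ T = True ✓
b ^ e ^ k = F ^ F ^ T = True ✓
b ^ k = F ^ T = True ✓
b ^ e = F ^ F = False ✓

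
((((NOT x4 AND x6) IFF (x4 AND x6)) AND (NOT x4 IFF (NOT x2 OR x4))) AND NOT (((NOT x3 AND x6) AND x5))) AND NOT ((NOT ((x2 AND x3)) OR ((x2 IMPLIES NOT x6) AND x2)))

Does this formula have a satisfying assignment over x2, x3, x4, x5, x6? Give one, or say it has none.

No satisfying assignment exists.

Case x4 = True: the conjunct NOT x4 IFF (NOT x2 OR x4) becomes NOT True IFF (NOT x2 OR True) = False.
Case x4 = False: the formula simplifies to ((NOT x6 AND NOT x2) AND NOT (((NOT x3 AND x6) AND x5))) AND NOT ((NOT ((x2 AND x3)) OR ((x2 IMPLIES NOT x6) AND x2))).
  x2 = True: the conjunct NOT x2 is False.
  x2 = False: the conjunct NOT ((NOT ((x2 AND x3)) OR ((x2 IMPLIES NOT x6) AND x2))) becomes NOT ((True OR False)) = False.
Both cases fail — unsatisfiable.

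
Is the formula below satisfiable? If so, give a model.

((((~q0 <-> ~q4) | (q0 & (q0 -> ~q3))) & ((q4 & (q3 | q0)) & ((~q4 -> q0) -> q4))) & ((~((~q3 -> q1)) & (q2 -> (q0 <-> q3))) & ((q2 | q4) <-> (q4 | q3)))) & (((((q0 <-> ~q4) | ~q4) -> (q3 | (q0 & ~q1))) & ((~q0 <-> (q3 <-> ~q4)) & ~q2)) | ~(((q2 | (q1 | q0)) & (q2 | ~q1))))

Unsatisfiable

Case q4 = True: the formula simplifies to (((q0 | (q0 & (q0 -> ~q3))) & (q3 | q0)) & (~((~q3 -> q1)) & (q2 -> (q0 <-> q3)))) & (((~q0 -> (q3 | (q0 & ~q1))) & ((~q0 <-> ~q3) & ~q2)) | ~(((q2 | (q1 | q0)) & (q2 | ~q1)))).
  q0 = True: simplifies to (~((~q3 -> q1)) & (q2 -> q3)) & ((q3 & ~q2) | ~((q2 | ~q1))).
    q1 = True: the conjunct ~((~q3 -> q1)) becomes ~((~q3 -> True)) = False.
    q1 = False: simplifies to (~q3 & (q2 -> q3)) & (q3 & ~q2).
      q3 = True: the conjunct ~q3 is False.
      q3 = False: the conjunct q3 is False.
  q0 = False: the conjunct q0 | (q0 & (q0 -> ~q3)) becomes False | (False & True) = False.
Case q4 = False: the conjunct q4 is False.
Both cases fail — unsatisfiable.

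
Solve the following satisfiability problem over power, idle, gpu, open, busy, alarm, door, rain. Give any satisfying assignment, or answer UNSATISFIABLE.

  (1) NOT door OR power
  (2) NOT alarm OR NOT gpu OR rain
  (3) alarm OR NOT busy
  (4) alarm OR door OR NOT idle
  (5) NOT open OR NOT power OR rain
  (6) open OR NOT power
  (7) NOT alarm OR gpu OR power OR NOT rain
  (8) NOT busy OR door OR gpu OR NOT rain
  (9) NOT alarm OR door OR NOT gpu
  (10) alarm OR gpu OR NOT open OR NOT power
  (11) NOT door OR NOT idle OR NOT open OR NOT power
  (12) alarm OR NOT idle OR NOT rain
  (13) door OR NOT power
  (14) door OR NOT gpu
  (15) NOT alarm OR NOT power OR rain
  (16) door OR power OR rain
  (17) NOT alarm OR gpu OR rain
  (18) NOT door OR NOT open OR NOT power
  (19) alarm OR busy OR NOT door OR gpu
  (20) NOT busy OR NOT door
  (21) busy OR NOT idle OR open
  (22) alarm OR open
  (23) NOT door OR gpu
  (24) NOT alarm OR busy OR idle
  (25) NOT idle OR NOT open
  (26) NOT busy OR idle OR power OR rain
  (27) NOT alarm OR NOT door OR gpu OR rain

power = False, idle = False, gpu = False, open = True, busy = False, alarm = False, door = False, rain = True

Try power = True:
  (open OR NOT power) forces open = True.
  (NOT open OR NOT power OR rain) forces rain = True.
  (door OR NOT power) forces door = True.
  clause (NOT door OR NOT open OR NOT power) is falsified — backtrack.
So power = False.
  then (NOT door OR power) forces door = False.
  then (door OR NOT gpu) forces gpu = False.
  then (door OR power OR rain) forces rain = True.
  then (NOT alarm OR gpu OR power OR NOT rain) forces alarm = False.
  then (NOT busy OR door OR gpu OR NOT rain) forces busy = False.
  then (alarm OR NOT idle OR NOT rain) forces idle = False.
  then (alarm OR open) forces open = True.
All clauses satisfied.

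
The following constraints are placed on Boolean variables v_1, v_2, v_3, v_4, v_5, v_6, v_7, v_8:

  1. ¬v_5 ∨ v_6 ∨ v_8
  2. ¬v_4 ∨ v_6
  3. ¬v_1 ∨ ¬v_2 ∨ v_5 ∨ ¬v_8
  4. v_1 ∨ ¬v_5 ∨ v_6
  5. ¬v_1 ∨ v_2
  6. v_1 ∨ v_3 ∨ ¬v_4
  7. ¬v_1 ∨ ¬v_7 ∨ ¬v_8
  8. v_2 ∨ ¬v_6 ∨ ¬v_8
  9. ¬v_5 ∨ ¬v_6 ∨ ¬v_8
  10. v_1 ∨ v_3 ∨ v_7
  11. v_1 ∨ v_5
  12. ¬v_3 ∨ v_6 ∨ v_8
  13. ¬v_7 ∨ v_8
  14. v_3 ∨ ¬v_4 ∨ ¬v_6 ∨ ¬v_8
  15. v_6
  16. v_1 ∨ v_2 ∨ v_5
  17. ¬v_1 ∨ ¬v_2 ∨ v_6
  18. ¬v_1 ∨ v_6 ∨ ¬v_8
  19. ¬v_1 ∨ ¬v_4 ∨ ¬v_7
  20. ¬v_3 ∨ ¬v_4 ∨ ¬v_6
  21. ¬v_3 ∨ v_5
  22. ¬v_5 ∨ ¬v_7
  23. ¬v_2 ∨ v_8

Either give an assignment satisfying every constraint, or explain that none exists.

Unit clause (v_6) forces v_6 = True.
Try v_1 = True:
  (¬v_1 ∨ v_2) forces v_2 = True.
  (¬v_2 ∨ v_8) forces v_8 = True.
  (¬v_1 ∨ ¬v_2 ∨ v_5 ∨ ¬v_8) forces v_5 = True.
  clause (¬v_5 ∨ ¬v_6 ∨ ¬v_8) is falsified — backtrack.
So v_1 = False.
  then (v_1 ∨ v_5) forces v_5 = True.
  then (¬v_5 ∨ ¬v_7) forces v_7 = False.
  then (¬v_5 ∨ ¬v_6 ∨ ¬v_8) forces v_8 = False.
  then (v_1 ∨ v_3 ∨ v_7) forces v_3 = True.
  then (¬v_3 ∨ ¬v_4 ∨ ¬v_6) forces v_4 = False.
  then (¬v_2 ∨ v_8) forces v_2 = False.
All clauses satisfied.

v_1: False, v_2: False, v_3: True, v_4: False, v_5: True, v_6: True, v_7: False, v_8: False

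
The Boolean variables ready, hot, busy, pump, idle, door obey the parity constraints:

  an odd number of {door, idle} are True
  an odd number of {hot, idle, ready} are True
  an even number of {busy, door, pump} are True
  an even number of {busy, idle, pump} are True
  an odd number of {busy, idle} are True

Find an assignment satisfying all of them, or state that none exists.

Adding constraints 1, 3, 4 mod 2: every variable appears an even number of times on the left, so the left side is 0.
But the right sides sum to 1 (mod 2). 0 ≠ 1 — the system is inconsistent.

UNSATISFIABLE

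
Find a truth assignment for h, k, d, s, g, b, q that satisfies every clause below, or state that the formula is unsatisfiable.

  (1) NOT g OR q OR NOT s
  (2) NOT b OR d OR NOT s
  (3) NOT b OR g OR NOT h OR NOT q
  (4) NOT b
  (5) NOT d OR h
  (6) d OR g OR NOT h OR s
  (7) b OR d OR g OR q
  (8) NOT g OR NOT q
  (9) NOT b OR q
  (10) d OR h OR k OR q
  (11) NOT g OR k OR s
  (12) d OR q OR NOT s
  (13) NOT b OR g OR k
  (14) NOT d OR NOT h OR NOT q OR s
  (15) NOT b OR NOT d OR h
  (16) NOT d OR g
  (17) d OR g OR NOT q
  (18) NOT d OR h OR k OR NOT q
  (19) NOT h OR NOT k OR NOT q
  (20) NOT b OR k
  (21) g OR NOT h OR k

h = True, k = True, d = True, s = False, g = True, b = False, q = False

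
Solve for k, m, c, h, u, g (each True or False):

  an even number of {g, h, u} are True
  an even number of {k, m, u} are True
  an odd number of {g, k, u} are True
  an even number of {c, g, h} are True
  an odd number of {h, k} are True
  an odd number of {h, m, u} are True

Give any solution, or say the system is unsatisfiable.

k=T, m=T, c=F, h=F, u=F, g=F

{g, h, u}: 0 true → even ✓
{k, m, u}: 2 true → even ✓
{g, k, u}: 1 true → odd ✓
{c, g, h}: 0 true → even ✓
{h, k}: 1 true → odd ✓
{h, m, u}: 1 true → odd ✓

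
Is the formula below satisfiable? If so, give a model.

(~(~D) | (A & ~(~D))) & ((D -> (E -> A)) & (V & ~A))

D: True, V: True, A: False, E: False

  ~(~D) | (A & ~(~D)) = True
    ~(~D) = True
      ~D = False
    A & ~(~D) = False
      ~(~D) = True
        ~D = False
  (D -> (E -> A)) & (V & ~A) = True
    D -> (E -> A) = True
      E -> A = True
    V & ~A = True
      ~A = True
Both conjuncts True, so the formula holds.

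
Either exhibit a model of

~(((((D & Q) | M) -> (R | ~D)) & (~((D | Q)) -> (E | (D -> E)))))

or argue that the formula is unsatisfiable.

E = False, R = False, D = True, M = True, Q = True

  ~(((((D & Q) | M) -> (R | ~D)) & (~((D | Q)) -> (E | (D -> E))))) = True
    (((D & Q) | M) -> (R | ~D)) & (~((D | Q)) -> (E | (D -> E))) = False
      ((D & Q) | M) -> (R | ~D) = False
        (D & Q) | M = True
          D & Q = True
        R | ~D = False
          ~D = False
      ~((D | Q)) -> (E | (D -> E)) = True
        ~((D | Q)) = False
          D | Q = True
        E | (D -> E) = False
          D -> E = False
The formula evaluates to True.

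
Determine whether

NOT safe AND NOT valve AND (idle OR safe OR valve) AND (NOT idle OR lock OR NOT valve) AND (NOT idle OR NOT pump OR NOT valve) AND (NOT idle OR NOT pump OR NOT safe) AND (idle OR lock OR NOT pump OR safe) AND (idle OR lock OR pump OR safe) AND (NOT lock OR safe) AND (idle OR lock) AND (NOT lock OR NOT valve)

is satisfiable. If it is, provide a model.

idle=T; safe=F; pump=F; lock=F; valve=F

Unit clause (NOT safe) forces safe = False.
Unit clause (NOT valve) forces valve = False.
In (idle OR safe OR valve) only idle is left, so idle = True.
In (NOT lock OR safe) only NOT lock is left, so lock = False.
Set pump = False.
All clauses satisfied.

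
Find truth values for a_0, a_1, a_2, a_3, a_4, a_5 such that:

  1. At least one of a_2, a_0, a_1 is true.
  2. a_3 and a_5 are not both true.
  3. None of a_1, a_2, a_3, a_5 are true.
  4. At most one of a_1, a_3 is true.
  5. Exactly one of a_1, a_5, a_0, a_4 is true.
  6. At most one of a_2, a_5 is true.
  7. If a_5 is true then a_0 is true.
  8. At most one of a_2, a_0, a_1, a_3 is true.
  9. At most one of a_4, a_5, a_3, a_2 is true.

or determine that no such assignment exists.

a_0: True, a_1: False, a_2: False, a_3: False, a_4: False, a_5: False

  (1) {a_2, a_0, a_1}: 1 true — at least one ✓
  (2) a_3=F, a_5=F — not both ✓
  (3) {a_1, a_2, a_3, a_5}: 0 true — none ✓
  (4) {a_1, a_3}: 0 true — at most one ✓
  (5) {a_1, a_5, a_0, a_4}: 1 true — exactly one ✓
  (6) {a_2, a_5}: 0 true — at most one ✓
  (7) a_5=F ⇒ a_0: vacuous ✓
  (8) {a_2, a_0, a_1, a_3}: 1 true — at most one ✓
  (9) {a_4, a_5, a_3, a_2}: 0 true — at most one ✓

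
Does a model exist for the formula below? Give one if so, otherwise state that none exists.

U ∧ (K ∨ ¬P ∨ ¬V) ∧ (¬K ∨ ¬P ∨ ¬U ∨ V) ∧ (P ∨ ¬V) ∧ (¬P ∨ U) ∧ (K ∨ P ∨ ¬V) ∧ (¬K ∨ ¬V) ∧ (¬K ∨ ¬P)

U=T; K=F; V=F; P=T

Unit clause (U) forces U = True.
Set K = False.
Set V = False.
Set P = True.
All clauses satisfied.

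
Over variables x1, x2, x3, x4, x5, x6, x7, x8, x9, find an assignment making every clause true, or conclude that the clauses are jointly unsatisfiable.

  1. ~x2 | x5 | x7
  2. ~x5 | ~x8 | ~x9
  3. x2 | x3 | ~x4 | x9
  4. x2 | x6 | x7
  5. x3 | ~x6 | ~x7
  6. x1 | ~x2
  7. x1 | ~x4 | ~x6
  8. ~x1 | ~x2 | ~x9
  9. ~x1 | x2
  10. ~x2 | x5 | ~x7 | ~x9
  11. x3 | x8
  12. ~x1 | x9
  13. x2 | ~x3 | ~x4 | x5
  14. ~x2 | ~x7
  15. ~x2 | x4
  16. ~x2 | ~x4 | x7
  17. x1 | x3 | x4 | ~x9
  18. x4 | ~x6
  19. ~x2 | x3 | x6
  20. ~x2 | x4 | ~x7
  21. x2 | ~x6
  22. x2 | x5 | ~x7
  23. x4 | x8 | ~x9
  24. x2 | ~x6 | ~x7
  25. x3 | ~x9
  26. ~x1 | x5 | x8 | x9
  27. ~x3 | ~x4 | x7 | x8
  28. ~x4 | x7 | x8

Try x1 = True:
  (~x1 | x2) forces x2 = True.
  (~x1 | ~x2 | ~x9) forces x9 = False.
  clause (~x1 | x9) is falsified — backtrack.
So x1 = False.
  then (x1 | ~x2) forces x2 = False.
  then (x2 | ~x6) forces x6 = False.
  then (x2 | x6 | x7) forces x7 = True.
  then (x2 | x5 | ~x7) forces x5 = True.
Set x3 = True.
Set x4 = False.
Set x8 = True.
  then (~x5 | ~x8 | ~x9) forces x9 = False.
All clauses satisfied.

x1: False, x2: False, x3: True, x4: False, x5: True, x6: False, x7: True, x8: True, x9: False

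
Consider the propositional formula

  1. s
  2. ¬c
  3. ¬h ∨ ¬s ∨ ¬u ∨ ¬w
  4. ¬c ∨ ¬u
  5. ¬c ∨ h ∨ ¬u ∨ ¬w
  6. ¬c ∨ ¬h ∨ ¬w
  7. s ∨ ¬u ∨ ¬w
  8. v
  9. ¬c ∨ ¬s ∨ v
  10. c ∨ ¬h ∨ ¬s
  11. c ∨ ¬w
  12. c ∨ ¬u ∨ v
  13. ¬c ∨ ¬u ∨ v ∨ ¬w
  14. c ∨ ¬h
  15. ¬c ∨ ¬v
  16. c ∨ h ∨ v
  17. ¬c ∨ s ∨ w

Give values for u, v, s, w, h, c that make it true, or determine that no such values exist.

u=T, v=T, s=T, w=F, h=F, c=F

Unit clause (s) forces s = True.
Unit clause (¬c) forces c = False.
Unit clause (v) forces v = True.
In (c ∨ ¬h ∨ ¬s) only ¬h is left, so h = False.
In (c ∨ ¬w) only ¬w is left, so w = False.
Set u = True.
All clauses satisfied.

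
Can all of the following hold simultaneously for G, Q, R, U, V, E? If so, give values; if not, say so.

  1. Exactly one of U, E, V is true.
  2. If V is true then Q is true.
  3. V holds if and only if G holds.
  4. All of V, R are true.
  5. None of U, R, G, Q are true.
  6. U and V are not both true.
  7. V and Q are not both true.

Case R = True:
  Constraint (5) is violated (R=T) — contradiction.
Case R = False:
  Constraint (4) is violated (R=F) — contradiction.
Both cases fail — unsatisfiable.

UNSATISFIABLE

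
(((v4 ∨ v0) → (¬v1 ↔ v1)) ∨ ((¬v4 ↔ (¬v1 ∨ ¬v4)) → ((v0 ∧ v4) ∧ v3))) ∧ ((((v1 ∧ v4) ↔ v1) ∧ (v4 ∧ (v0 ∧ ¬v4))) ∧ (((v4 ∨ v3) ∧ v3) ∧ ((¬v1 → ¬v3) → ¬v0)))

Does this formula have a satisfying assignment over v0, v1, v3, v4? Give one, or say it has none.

Unsatisfiable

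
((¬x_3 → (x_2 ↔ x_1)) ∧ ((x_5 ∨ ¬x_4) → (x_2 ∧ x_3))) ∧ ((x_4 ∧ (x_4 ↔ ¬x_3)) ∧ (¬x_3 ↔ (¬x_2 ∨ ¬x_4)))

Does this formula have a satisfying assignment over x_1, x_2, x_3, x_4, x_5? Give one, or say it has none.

x_1 = False, x_2 = False, x_3 = False, x_4 = True, x_5 = False

  (¬x_3 → (x_2 ↔ x_1)) ∧ ((x_5 ∨ ¬x_4) → (x_2 ∧ x_3)) = True
    ¬x_3 → (x_2 ↔ x_1) = True
      ¬x_3 = True
      x_2 ↔ x_1 = True
    (x_5 ∨ ¬x_4) → (x_2 ∧ x_3) = True
      x_5 ∨ ¬x_4 = False
        ¬x_4 = False
      x_2 ∧ x_3 = False
  (x_4 ∧ (x_4 ↔ ¬x_3)) ∧ (¬x_3 ↔ (¬x_2 ∨ ¬x_4)) = True
    x_4 ∧ (x_4 ↔ ¬x_3) = True
      x_4 ↔ ¬x_3 = True
        ¬x_3 = True
    ¬x_3 ↔ (¬x_2 ∨ ¬x_4) = True
      ¬x_3 = True
      ¬x_2 ∨ ¬x_4 = True
        ¬x_2 = True
        ¬x_4 = False
Both conjuncts True, so the formula holds.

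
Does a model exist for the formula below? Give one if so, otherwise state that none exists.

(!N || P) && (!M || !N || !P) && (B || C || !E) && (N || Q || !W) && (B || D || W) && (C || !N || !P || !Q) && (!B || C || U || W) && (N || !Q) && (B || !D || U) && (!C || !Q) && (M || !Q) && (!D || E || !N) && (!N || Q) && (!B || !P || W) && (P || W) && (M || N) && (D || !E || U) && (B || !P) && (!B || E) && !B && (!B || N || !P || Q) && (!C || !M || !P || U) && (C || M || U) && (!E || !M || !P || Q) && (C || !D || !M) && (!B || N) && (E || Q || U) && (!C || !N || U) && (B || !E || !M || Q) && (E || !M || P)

Case P = True:
  (B || !P) forces B = True.
  Clause (!B) is falsified — contradiction.
Case P = False:
  (!N || P) forces N = False.
  (N || !Q) forces Q = False.
  (N || Q || !W) forces W = False.
  Clause (P || W) is falsified — contradiction.
Both cases fail, so the formula is unsatisfiable.

Unsatisfiable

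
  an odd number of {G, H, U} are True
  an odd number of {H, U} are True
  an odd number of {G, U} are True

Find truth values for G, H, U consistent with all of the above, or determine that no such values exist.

G = False; H = False; U = True

{G, H, U}: 1 true → odd ✓
{H, U}: 1 true → odd ✓
{G, U}: 1 true → odd ✓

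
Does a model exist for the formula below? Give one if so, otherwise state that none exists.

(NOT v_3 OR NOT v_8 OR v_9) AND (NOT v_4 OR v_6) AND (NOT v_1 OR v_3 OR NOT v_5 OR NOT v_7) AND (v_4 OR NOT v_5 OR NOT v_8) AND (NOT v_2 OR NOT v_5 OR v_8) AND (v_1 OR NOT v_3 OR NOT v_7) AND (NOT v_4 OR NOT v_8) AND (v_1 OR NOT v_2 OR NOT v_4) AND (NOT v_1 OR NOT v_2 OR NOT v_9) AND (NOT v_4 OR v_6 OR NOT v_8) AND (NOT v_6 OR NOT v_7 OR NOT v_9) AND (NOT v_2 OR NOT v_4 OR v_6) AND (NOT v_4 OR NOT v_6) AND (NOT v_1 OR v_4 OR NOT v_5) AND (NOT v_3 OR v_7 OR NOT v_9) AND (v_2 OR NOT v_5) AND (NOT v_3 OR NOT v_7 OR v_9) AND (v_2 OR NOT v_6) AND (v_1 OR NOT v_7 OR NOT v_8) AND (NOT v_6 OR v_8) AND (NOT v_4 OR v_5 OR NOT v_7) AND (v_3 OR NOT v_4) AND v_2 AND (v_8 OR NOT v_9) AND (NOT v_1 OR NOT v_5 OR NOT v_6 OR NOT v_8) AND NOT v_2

Case v_2 = True:
  Clause (NOT v_2) is falsified — contradiction.
Case v_2 = False:
  Clause (v_2) is falsified — contradiction.
Both cases fail, so the formula is unsatisfiable.

Unsatisfiable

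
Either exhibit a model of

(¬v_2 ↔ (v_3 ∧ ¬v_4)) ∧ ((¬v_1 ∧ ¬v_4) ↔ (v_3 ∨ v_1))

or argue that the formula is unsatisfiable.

v_1 = False, v_2 = False, v_3 = True, v_4 = False

  ¬v_2 ↔ (v_3 ∧ ¬v_4) = True
    ¬v_2 = True
    v_3 ∧ ¬v_4 = True
      ¬v_4 = True
  (¬v_1 ∧ ¬v_4) ↔ (v_3 ∨ v_1) = True
    ¬v_1 ∧ ¬v_4 = True
      ¬v_1 = True
      ¬v_4 = True
    v_3 ∨ v_1 = True
Both conjuncts True, so the formula holds.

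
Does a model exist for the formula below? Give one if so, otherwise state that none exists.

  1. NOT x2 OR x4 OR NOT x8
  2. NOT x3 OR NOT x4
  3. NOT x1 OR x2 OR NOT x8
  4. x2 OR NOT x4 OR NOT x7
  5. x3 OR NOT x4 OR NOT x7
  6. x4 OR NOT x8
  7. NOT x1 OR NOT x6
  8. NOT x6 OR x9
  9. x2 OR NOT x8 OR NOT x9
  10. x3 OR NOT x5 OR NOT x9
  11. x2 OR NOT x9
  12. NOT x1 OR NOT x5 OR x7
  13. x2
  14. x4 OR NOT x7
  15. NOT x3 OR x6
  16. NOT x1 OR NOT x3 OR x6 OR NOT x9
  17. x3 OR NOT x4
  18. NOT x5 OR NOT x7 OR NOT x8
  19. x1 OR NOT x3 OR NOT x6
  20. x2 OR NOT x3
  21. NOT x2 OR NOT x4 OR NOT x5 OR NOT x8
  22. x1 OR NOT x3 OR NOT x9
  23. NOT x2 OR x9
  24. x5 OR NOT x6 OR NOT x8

x1=F, x2=T, x3=F, x4=F, x5=F, x6=T, x7=F, x8=F, x9=T

Unit clause (x2) forces x2 = True.
In (NOT x2 OR x9) only x9 is left, so x9 = True.
Set x1 = False.
  then (x1 OR NOT x3 OR NOT x9) forces x3 = False.
  then (x3 OR NOT x5 OR NOT x9) forces x5 = False.
  then (x3 OR NOT x4) forces x4 = False.
  then (NOT x2 OR x4 OR NOT x8) forces x8 = False.
  then (x4 OR NOT x7) forces x7 = False.
Set x6 = True.
All clauses satisfied.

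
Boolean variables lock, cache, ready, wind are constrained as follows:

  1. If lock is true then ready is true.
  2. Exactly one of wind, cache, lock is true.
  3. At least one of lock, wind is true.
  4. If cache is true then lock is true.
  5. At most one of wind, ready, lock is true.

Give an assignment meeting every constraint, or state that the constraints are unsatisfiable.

lock=F, cache=F, ready=F, wind=T

  (1) lock=F ⇒ ready: vacuous ✓
  (2) {wind, cache, lock}: 1 true — exactly one ✓
  (3) {lock, wind}: 1 true — at least one ✓
  (4) cache=F ⇒ lock: vacuous ✓
  (5) {wind, ready, lock}: 1 true — at most one ✓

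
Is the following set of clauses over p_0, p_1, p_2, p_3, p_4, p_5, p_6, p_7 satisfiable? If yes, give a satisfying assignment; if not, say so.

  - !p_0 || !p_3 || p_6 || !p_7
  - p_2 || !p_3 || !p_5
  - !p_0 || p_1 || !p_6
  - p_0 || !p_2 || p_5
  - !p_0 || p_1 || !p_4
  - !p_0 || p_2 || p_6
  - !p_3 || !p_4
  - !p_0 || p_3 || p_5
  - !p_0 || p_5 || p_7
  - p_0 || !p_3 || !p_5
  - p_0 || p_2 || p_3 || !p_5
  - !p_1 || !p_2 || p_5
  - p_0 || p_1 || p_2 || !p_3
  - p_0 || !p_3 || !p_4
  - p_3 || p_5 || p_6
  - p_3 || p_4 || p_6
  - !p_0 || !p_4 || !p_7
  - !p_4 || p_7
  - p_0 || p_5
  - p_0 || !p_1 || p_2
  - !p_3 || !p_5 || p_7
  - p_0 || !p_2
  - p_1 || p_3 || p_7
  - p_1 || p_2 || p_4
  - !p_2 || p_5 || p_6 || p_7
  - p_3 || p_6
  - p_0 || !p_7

Try p_0 = False:
  (p_0 || p_5) forces p_5 = True.
  (p_0 || !p_3 || !p_5) forces p_3 = False.
  (p_0 || p_2 || p_3 || !p_5) forces p_2 = True.
  clause (p_0 || !p_2) is falsified — backtrack.
So p_0 = True.
Set p_1 = True.
Set p_2 = True.
  then (!p_1 || !p_2 || p_5) forces p_5 = True.
Set p_3 = True.
  then (!p_3 || !p_4) forces p_4 = False.
  then (!p_3 || !p_5 || p_7) forces p_7 = True.
  then (!p_0 || !p_3 || p_6 || !p_7) forces p_6 = True.
All clauses satisfied.

p_0 = True, p_1 = True, p_2 = True, p_3 = True, p_4 = False, p_5 = True, p_6 = True, p_7 = True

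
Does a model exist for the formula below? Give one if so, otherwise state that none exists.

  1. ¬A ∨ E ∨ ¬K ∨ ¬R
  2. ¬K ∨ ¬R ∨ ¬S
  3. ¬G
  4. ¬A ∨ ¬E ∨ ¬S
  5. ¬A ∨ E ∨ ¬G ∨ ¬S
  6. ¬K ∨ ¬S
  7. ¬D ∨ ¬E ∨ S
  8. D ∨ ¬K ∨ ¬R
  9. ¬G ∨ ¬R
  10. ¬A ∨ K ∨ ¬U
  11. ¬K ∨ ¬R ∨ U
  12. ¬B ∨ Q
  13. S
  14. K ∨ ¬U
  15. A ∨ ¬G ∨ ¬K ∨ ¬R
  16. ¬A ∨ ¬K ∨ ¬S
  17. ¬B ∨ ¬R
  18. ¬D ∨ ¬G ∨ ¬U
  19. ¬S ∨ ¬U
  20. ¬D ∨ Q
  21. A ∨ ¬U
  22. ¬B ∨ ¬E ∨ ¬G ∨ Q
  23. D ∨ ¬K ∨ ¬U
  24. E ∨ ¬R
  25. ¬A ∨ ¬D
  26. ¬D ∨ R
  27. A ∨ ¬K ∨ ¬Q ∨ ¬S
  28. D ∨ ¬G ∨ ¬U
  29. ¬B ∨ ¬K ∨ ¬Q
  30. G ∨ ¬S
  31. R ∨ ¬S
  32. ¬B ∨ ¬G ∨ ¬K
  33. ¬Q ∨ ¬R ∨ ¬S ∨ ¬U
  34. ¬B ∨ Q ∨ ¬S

The formula is unsatisfiable.

Case S = True:
  (¬G) forces G = False.
  Clause (G ∨ ¬S) is falsified — contradiction.
Case S = False:
  Clause (S) is falsified — contradiction.
Both cases fail, so the formula is unsatisfiable.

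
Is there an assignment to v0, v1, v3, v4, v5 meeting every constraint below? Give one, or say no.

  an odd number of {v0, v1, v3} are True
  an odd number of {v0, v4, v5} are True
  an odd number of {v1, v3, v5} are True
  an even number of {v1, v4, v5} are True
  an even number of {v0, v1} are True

Unsatisfiable — no assignment works.

Adding constraints 2, 4, 5 mod 2: every variable appears an even number of times on the left, so the left side is 0.
But the right sides sum to 1 (mod 2). 0 ≠ 1 — the system is inconsistent.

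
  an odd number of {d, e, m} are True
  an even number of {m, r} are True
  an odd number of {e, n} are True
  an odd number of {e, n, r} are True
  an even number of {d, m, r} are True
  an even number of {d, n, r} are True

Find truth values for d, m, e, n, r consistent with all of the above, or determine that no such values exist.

d: False; m: False; e: True; n: False; r: False

{d, e, m}: 1 true → odd ✓
{m, r}: 0 true → even ✓
{e, n}: 1 true → odd ✓
{e, n, r}: 1 true → odd ✓
{d, m, r}: 0 true → even ✓
{d, n, r}: 0 true → even ✓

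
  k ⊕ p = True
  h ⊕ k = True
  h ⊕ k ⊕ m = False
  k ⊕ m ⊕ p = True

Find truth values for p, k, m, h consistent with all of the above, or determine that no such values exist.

The formula is unsatisfiable.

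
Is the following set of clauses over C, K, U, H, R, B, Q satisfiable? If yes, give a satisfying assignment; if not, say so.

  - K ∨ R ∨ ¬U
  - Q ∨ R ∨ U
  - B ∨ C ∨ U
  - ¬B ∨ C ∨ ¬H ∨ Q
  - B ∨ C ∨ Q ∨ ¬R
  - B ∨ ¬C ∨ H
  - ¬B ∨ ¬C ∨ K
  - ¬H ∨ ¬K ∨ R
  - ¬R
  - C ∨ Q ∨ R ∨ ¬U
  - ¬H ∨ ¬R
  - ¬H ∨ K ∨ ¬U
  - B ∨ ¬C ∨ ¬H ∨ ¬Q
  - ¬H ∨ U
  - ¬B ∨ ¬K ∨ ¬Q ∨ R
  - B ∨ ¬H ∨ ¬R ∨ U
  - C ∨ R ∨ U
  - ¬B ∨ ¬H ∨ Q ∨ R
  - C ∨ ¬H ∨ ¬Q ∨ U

Unit clause (¬R) forces R = False.
Set C = True.
Set K = True.
  then (¬H ∨ ¬K ∨ R) forces H = False.
  then (B ∨ ¬C ∨ H) forces B = True.
  then (¬B ∨ ¬K ∨ ¬Q ∨ R) forces Q = False.
  then (Q ∨ R ∨ U) forces U = True.
All clauses satisfied.

C = True, K = True, U = True, H = False, R = False, B = True, Q = False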